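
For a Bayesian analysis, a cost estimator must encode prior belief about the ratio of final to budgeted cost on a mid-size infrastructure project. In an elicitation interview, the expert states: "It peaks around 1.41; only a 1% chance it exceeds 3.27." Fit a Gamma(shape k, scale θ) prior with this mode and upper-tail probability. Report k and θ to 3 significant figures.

k ≈ 7.74, θ ≈ 0.209

Gamma(k,θ) with k>1 has mode (k−1)θ, so θ = 1.41/(k−1).
Need P(X < 3.27) = 0.99 with θ tied to k this way. Start at k = 2, θ = 1.41: P(X<3.27) ≈ 0.674.
Too low — raise k to concentrate. Iterating converges to k ≈ 7.74.
Then θ = 1.41/(7.74−1) ≈ 0.209.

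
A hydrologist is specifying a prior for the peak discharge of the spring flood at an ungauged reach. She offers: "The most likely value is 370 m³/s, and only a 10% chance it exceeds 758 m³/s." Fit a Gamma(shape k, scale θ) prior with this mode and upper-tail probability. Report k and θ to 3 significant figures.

k ≈ 4.73, θ ≈ 99.2

Gamma(k,θ) with k>1 has mode (k−1)θ, so θ = 370/(k−1).
Need P(X < 758) = 0.9 with θ tied to k this way. Start at k = 2, θ = 370: P(X<758) ≈ 0.607.
Too low — raise k to concentrate. Iterating converges to k ≈ 4.73.
Then θ = 370/(4.73−1) ≈ 99.2.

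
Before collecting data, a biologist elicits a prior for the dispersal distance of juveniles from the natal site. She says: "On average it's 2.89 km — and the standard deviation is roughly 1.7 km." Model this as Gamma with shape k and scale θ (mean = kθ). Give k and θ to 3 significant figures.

k ≈ 2.89, θ ≈ 1

For Gamma(k, scale θ): mean = kθ, variance = kθ², so CV = 1/√k.
CV = SD/mean = 1.7/2.89 = 0.5882, hence k = 1/CV² = 2.89.
Then θ = mean/k = 2.89/2.89 = 1.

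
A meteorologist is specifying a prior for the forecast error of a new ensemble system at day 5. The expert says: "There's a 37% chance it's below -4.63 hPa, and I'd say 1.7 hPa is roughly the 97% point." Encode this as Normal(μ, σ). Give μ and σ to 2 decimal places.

The p-quantile of Normal(μ,σ) is μ + z_p·σ, with z_{0.37} = -0.3319 and z_{0.97} = 1.881.
Eliminate σ: μ = (z₂·x₁ − z₁·x₂)/(z₂ − z₁) = (1.881·-4.63 − (-0.3319)·1.7)/2.213 = -3.68.
Then σ = (x₂ − x₁)/(z₂ − z₁) = (1.7 − -4.63)/2.213 = 2.86.

μ = -3.68, σ = 2.86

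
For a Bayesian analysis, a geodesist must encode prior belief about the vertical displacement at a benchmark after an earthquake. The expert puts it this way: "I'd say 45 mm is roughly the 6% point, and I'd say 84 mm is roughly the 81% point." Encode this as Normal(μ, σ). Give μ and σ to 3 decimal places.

μ = 69.926, σ = 16.032

For Normal(μ,σ), the p-quantile is μ + z_p·σ. Here z_{0.06} = -1.555, z_{0.81} = 0.8779.
So 45 = μ − 1.555σ and 84 = μ + 0.8779σ.
Subtracting: σ = (84 − 45)/(0.8779 − (-1.555)) = 16.032.
Then μ = 45 − (-1.555)·16.032 = 69.926.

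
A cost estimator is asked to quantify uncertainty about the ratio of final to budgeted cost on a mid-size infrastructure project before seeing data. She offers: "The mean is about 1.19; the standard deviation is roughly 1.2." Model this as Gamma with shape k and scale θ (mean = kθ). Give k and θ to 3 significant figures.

k ≈ 0.983, θ ≈ 1.21

For Gamma(k, scale θ): mean = kθ, variance = kθ², so CV = 1/√k.
CV = SD/mean = 1.2/1.19 = 1.008, hence k = 1/CV² = 0.983.
Then θ = mean/k = 1.19/0.983 = 1.21.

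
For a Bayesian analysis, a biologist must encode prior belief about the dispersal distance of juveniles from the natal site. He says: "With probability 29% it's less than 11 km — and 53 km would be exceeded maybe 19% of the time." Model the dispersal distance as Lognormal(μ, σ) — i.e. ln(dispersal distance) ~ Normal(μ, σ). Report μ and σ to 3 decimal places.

μ ≈ 3.006, σ ≈ 1.099

If T ~ Lognormal(μ,σ) then ln T ~ Normal(μ,σ), so the p-quantile of ln T is μ + z_p·σ.
ln(11) = 2.398 and ln(53) = 3.97; z_{0.29} = -0.5534, z_{0.81} = 0.8779.
σ = (3.97 − 2.398)/(0.8779 − (-0.5534)) = 1.099.
μ = 2.398 − (-0.5534)·1.099 = 3.006.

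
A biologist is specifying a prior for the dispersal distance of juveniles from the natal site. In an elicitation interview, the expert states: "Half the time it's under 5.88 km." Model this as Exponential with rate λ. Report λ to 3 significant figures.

λ ≈ 0.118

Exponential median = ln 2 / λ, so λ = ln 2 / 5.88 = 0.118.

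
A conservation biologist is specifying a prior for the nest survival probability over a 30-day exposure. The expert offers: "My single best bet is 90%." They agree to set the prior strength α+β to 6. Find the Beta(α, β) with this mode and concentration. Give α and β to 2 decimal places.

α = 4.60, β = 1.40

For α,β > 1 the Beta mode is (α−1)/(α+β−2). With α+β = 6, the mode is (α−1)/4.
Set (α−1)/4 = 0.9 → α = 1 + 0.9·4 = 4.60.
β = 6 − α = 1.40.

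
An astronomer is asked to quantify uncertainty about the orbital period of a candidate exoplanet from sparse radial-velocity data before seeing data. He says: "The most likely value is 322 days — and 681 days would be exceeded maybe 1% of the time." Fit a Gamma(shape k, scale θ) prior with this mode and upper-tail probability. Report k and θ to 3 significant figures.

k ≈ 9.66, θ ≈ 37.2

Gamma(k,θ) with k>1 has mode (k−1)θ, so θ = 322/(k−1).
Need P(X < 681) = 0.99 with θ tied to k this way. Start at k = 2, θ = 322: P(X<681) ≈ 0.624.
Too low — raise k to concentrate. Iterating converges to k ≈ 9.66.
Then θ = 322/(9.66−1) ≈ 37.2.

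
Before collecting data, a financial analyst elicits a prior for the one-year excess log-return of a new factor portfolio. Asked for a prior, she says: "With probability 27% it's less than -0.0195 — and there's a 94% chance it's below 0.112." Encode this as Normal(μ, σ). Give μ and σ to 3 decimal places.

μ = 0.018, σ = 0.061

For Normal(μ,σ), the p-quantile is μ + z_p·σ. Here z_{0.27} = -0.6128, z_{0.94} = 1.555.
So -0.0195 = μ − 0.6128σ and 0.112 = μ + 1.555σ.
Subtracting: σ = (0.112 − -0.0195)/(1.555 − (-0.6128)) = 0.061.
Then μ = -0.0195 − (-0.6128)·0.061 = 0.018.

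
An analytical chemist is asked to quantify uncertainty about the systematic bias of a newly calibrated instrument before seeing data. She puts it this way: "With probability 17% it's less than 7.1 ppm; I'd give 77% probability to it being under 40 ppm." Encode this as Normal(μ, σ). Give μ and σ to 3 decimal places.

For Normal(μ,σ), the p-quantile is μ + z_p·σ. Here z_{0.17} = -0.9542, z_{0.77} = 0.7388.
So 7.1 = μ − 0.9542σ and 40 = μ + 0.7388σ.
Subtracting: σ = (40 − 7.1)/(0.7388 − (-0.9542)) = 19.433.
Then μ = 7.1 − (-0.9542)·19.433 = 25.642.

μ = 25.642, σ = 19.433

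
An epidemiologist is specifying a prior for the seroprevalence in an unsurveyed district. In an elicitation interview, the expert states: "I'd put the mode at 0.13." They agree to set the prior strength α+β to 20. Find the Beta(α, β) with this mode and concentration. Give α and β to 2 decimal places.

α = 3.34, β = 16.66

For α,β > 1 the Beta mode is (α−1)/(α+β−2). With α+β = 20, the mode is (α−1)/18.
Set (α−1)/18 = 0.13 → α = 1 + 0.13·18 = 3.34.
β = 20 − α = 16.66.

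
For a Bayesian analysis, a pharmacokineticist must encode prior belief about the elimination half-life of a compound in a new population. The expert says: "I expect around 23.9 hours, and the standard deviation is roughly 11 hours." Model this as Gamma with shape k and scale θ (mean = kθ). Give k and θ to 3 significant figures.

k ≈ 4.72, θ ≈ 5.06

For Gamma(k, scale θ): mean = kθ, variance = kθ², so CV = 1/√k.
CV = SD/mean = 11/23.9 = 0.4603, hence k = 1/CV² = 4.72.
Then θ = mean/k = 23.9/4.72 = 5.06.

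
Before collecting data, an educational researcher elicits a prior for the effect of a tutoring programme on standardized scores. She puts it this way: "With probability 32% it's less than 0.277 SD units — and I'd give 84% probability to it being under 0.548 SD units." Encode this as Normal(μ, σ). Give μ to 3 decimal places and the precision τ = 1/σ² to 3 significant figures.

μ = 0.364, τ = 29.1

The p-quantile of Normal(μ,σ) is μ + z_p·σ, with z_{0.32} = -0.4677 and z_{0.84} = 0.9945.
Eliminate σ: μ = (z₂·x₁ − z₁·x₂)/(z₂ − z₁) = (0.9945·0.277 − (-0.4677)·0.548)/1.462 = 0.364.
Then σ = (x₂ − x₁)/(z₂ − z₁) = (0.548 − 0.277)/1.462 = 0.185.
Precision τ = 1/σ² = 1/0.1853² = 29.1.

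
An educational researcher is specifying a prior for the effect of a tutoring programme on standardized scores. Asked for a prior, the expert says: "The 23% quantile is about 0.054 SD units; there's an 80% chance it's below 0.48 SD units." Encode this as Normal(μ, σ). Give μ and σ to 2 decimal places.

μ = 0.25, σ = 0.27

For Normal(μ,σ), the p-quantile is μ + z_p·σ. Here z_{0.23} = -0.7388, z_{0.8} = 0.8416.
So 0.054 = μ − 0.7388σ and 0.48 = μ + 0.8416σ.
Subtracting: σ = (0.48 − 0.054)/(0.8416 − (-0.7388)) = 0.27.
Then μ = 0.054 − (-0.7388)·0.27 = 0.25.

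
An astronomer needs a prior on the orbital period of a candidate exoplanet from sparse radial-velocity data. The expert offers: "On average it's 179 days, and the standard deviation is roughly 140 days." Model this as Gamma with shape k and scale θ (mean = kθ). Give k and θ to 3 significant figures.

For Gamma(k, scale θ): mean = kθ, variance = kθ², so CV = 1/√k.
CV = SD/mean = 140/179 = 0.7821, hence k = 1/CV² = 1.63.
Then θ = mean/k = 179/1.63 = 109.

k ≈ 1.63, θ ≈ 109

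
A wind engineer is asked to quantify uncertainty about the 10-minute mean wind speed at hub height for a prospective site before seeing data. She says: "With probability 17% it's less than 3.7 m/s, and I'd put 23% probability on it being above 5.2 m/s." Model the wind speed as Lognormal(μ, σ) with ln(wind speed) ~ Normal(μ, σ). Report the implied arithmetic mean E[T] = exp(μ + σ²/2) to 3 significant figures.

If T ~ Lognormal(μ,σ) then ln T ~ Normal(μ,σ), so the p-quantile of ln T is μ + z_p·σ.
ln(3.7) = 1.308 and ln(5.2) = 1.649; z_{0.17} = -0.9542, z_{0.77} = 0.7388.
σ = (1.649 − 1.308)/(0.7388 − (-0.9542)) = 0.201.
μ = 1.308 − (-0.9542)·0.201 = 1.500.
E[T] = exp(μ + σ²/2) = exp(1.500 + 0.0202) = 4.57 m/s.

E[T] ≈ 4.57 m/s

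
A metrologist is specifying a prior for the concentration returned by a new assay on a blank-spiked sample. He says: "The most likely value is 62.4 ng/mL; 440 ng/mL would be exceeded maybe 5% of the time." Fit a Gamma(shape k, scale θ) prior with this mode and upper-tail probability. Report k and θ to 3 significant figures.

Gamma(k,θ) with k>1 has mode (k−1)θ, so θ = 62.4/(k−1).
Need P(X < 440) = 0.95 with θ tied to k this way. Start at k = 2, θ = 62.4: P(X<440) ≈ 0.993.
Too high — lower k to spread out. Iterating converges to k ≈ 1.57.
Then θ = 62.4/(1.57−1) ≈ 109.

k ≈ 1.57, θ ≈ 109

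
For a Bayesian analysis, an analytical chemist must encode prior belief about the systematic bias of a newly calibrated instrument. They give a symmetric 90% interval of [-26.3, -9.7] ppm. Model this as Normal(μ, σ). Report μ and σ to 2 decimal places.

A symmetric 90% interval runs μ ± z·σ with z = 1.645.
Half-width = 8.3, so σ = 8.3/1.645 = 5.05.
μ is the interval midpoint, -18.00.

μ = -18.00, σ = 5.05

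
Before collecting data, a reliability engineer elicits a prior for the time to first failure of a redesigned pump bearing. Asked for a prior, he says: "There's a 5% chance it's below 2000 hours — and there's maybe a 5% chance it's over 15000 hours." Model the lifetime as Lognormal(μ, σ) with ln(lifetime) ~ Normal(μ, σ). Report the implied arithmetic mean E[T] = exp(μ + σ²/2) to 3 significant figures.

If T ~ Lognormal(μ,σ) then ln T ~ Normal(μ,σ), so the p-quantile of ln T is μ + z_p·σ.
ln(2000) = 7.601 and ln(15000) = 9.616; z_{0.05} = -1.645, z_{0.95} = 1.645.
σ = (9.616 − 7.601)/(1.645 − (-1.645)) = 0.612.
μ = 7.601 − (-1.645)·0.612 = 8.608.
E[T] = exp(μ + σ²/2) = exp(8.608 + 0.1876) = 6610 hours.

E[T] ≈ 6610 hours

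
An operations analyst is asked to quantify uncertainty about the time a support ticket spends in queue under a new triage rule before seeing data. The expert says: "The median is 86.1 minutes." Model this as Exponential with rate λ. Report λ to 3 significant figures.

λ ≈ 0.00805

Exponential median = ln 2 / λ, so λ = ln 2 / 86.1 = 0.00805.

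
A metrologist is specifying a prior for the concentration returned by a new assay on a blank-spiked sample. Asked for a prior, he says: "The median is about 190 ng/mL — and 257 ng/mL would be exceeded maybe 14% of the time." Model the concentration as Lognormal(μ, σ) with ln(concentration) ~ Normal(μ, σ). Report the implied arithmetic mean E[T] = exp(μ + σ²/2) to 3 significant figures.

E[T] ≈ 198 ng/mL

If T ~ Lognormal(μ,σ) then ln T ~ Normal(μ,σ), so the p-quantile of ln T is μ + z_p·σ.
ln(190) = 5.247 and ln(257) = 5.549; z_{0.5} = 0, z_{0.86} = 1.08.
σ = (5.549 − 5.247)/(1.08 − (0)) = 0.280.
μ = 5.247 − (0)·0.280 = 5.247.
E[T] = exp(μ + σ²/2) = exp(5.247 + 0.0391) = 198 ng/mL.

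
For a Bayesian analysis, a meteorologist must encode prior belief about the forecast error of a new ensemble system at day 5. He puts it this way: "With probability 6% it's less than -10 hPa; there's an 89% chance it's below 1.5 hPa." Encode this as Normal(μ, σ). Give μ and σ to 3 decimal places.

μ = -3.571, σ = 4.135

The p-quantile of Normal(μ,σ) is μ + z_p·σ, with z_{0.06} = -1.555 and z_{0.89} = 1.227.
Eliminate σ: μ = (z₂·x₁ − z₁·x₂)/(z₂ − z₁) = (1.227·-10 − (-1.555)·1.5)/2.781 = -3.571.
Then σ = (x₂ − x₁)/(z₂ − z₁) = (1.5 − -10)/2.781 = 4.135.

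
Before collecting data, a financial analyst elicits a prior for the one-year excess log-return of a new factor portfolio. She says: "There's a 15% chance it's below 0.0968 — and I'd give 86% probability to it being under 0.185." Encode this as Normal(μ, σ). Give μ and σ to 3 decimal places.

μ = 0.140, σ = 0.042

The p-quantile of Normal(μ,σ) is μ + z_p·σ, with z_{0.15} = -1.036 and z_{0.86} = 1.08.
Eliminate σ: μ = (z₂·x₁ − z₁·x₂)/(z₂ − z₁) = (1.08·0.0968 − (-1.036)·0.185)/2.117 = 0.140.
Then σ = (x₂ − x₁)/(z₂ − z₁) = (0.185 − 0.0968)/2.117 = 0.042.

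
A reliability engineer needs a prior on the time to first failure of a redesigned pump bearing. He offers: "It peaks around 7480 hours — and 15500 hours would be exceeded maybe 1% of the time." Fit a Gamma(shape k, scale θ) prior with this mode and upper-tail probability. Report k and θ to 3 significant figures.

k ≈ 10.2, θ ≈ 814

Gamma(k,θ) with k>1 has mode (k−1)θ, so θ = 7480/(k−1).
Need P(X < 15500) = 0.99 with θ tied to k this way. Start at k = 2, θ = 7480: P(X<15500) ≈ 0.613.
Too low — raise k to concentrate. Iterating converges to k ≈ 10.2.
Then θ = 7480/(10.2−1) ≈ 814.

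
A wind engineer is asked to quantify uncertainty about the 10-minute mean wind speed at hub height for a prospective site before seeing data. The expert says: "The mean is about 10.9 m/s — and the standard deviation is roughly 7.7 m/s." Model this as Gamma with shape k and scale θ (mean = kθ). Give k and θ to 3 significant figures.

k ≈ 2, θ ≈ 5.44

For Gamma(k, scale θ): mean = kθ, variance = kθ², so CV = 1/√k.
CV = SD/mean = 7.7/10.9 = 0.7064, hence k = 1/CV² = 2.
Then θ = mean/k = 10.9/2 = 5.44.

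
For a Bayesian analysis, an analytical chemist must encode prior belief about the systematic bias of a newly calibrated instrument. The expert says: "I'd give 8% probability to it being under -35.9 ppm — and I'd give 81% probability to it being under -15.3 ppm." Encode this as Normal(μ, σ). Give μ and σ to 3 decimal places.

μ = -23.222, σ = 9.023

The p-quantile of Normal(μ,σ) is μ + z_p·σ, with z_{0.08} = -1.405 and z_{0.81} = 0.8779.
Eliminate σ: μ = (z₂·x₁ − z₁·x₂)/(z₂ − z₁) = (0.8779·-35.9 − (-1.405)·-15.3)/2.283 = -23.222.
Then σ = (x₂ − x₁)/(z₂ − z₁) = (-15.3 − -35.9)/2.283 = 9.023.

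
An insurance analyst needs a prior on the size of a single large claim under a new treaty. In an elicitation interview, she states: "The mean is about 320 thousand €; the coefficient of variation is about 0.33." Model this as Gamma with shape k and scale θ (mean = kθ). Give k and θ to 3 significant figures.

k ≈ 9.18, θ ≈ 34.8

For Gamma(k, scale θ): mean = kθ, variance = kθ², so CV = 1/√k.
CV = 0.33, hence k = 1/CV² = 9.18.
Then θ = mean/k = 320/9.18 = 34.8.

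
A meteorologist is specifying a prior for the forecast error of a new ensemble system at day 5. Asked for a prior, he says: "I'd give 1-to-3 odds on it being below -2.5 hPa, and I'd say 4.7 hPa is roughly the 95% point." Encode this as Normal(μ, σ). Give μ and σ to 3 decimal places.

The p-quantile of Normal(μ,σ) is μ + z_p·σ, with z_{0.25} = -0.6745 and z_{0.95} = 1.645.
Eliminate σ: μ = (z₂·x₁ − z₁·x₂)/(z₂ − z₁) = (1.645·-2.5 − (-0.6745)·4.7)/2.319 = -0.406.
Then σ = (x₂ − x₁)/(z₂ − z₁) = (4.7 − -2.5)/2.319 = 3.104.

μ = -0.406, σ = 3.104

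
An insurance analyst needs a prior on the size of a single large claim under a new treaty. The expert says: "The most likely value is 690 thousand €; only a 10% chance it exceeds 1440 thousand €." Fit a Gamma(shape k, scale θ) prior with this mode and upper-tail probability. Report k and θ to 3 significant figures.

k ≈ 4.55, θ ≈ 194

Gamma(k,θ) with k>1 has mode (k−1)θ, so θ = 690/(k−1).
Need P(X < 1440) = 0.9 with θ tied to k this way. Start at k = 2, θ = 690: P(X<1440) ≈ 0.617.
Too low — raise k to concentrate. Iterating converges to k ≈ 4.55.
Then θ = 690/(4.55−1) ≈ 194.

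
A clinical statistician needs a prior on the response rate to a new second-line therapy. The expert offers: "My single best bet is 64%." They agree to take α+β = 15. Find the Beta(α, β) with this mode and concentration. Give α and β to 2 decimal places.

For α,β > 1 the Beta mode is (α−1)/(α+β−2). With α+β = 15, the mode is (α−1)/13.
Set (α−1)/13 = 0.64 → α = 1 + 0.64·13 = 9.32.
β = 15 − α = 5.68.

α = 9.32, β = 5.68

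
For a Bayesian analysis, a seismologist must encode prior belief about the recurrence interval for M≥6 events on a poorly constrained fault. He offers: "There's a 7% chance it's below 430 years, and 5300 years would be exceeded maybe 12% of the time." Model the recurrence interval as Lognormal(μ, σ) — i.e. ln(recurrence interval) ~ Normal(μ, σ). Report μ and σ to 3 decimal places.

If T ~ Lognormal(μ,σ) then ln T ~ Normal(μ,σ), so the p-quantile of ln T is μ + z_p·σ.
ln(430) = 6.064 and ln(5300) = 8.575; z_{0.07} = -1.476, z_{0.88} = 1.175.
σ = (8.575 − 6.064)/(1.175 − (-1.476)) = 0.948.
μ = 6.064 − (-1.476)·0.948 = 7.462.

μ ≈ 7.462, σ ≈ 0.948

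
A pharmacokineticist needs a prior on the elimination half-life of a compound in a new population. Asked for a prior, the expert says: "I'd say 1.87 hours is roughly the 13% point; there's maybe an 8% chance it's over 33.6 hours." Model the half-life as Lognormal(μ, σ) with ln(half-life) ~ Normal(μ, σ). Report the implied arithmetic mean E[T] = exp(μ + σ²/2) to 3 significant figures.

If T ~ Lognormal(μ,σ) then ln T ~ Normal(μ,σ), so the p-quantile of ln T is μ + z_p·σ.
ln(1.87) = 0.6259 and ln(33.6) = 3.515; z_{0.13} = -1.126, z_{0.92} = 1.405.
σ = (3.515 − 0.6259)/(1.405 − (-1.126)) = 1.141.
μ = 0.6259 − (-1.126)·1.141 = 1.911.
E[T] = exp(μ + σ²/2) = exp(1.911 + 0.6510) = 13 hours.

E[T] ≈ 13 hours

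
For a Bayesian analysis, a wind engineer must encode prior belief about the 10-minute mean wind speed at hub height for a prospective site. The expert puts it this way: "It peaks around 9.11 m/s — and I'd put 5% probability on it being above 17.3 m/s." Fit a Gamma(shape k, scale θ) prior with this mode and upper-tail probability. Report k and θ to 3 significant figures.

k ≈ 7.76, θ ≈ 1.35

Gamma(k,θ) with k>1 has mode (k−1)θ, so θ = 9.11/(k−1).
Need P(X < 17.3) = 0.95 with θ tied to k this way. Start at k = 2, θ = 9.11: P(X<17.3) ≈ 0.566.
Too low — raise k to concentrate. Iterating converges to k ≈ 7.76.
Then θ = 9.11/(7.76−1) ≈ 1.35.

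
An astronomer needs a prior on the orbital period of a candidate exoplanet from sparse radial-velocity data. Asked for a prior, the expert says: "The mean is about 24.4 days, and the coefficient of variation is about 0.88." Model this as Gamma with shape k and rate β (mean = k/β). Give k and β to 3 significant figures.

k ≈ 1.29, β ≈ 0.0529

For Gamma(k, rate β): mean = k/β, variance = k/β², so CV = 1/√k.
CV = 0.88, hence k = 1/CV² = 1.29.
Then β = k/mean = 1.29/24.4 = 0.0529.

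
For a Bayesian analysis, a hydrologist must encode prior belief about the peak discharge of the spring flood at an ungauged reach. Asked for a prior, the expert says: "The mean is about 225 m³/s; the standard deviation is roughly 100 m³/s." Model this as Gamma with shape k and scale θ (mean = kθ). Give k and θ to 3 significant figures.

k ≈ 5.06, θ ≈ 44.4

For Gamma(k, scale θ): mean = kθ, variance = kθ², so CV = 1/√k.
CV = SD/mean = 100/225 = 0.4444, hence k = 1/CV² = 5.06.
Then θ = mean/k = 225/5.06 = 44.4.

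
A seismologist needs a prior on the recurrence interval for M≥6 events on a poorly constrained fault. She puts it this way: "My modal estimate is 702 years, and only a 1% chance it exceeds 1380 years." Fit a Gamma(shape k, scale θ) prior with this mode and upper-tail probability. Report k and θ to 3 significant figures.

k ≈ 11.8, θ ≈ 65.1

Gamma(k,θ) with k>1 has mode (k−1)θ, so θ = 702/(k−1).
Need P(X < 1380) = 0.99 with θ tied to k this way. Start at k = 2, θ = 702: P(X<1380) ≈ 0.585.
Too low — raise k to concentrate. Iterating converges to k ≈ 11.8.
Then θ = 702/(11.8−1) ≈ 65.1.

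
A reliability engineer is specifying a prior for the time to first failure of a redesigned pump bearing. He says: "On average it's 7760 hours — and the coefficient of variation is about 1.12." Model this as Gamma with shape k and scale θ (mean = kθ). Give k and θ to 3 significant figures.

k ≈ 0.797, θ ≈ 9730

For Gamma(k, scale θ): mean = kθ, variance = kθ², so CV = 1/√k.
CV = 1.12, hence k = 1/CV² = 0.797.
Then θ = mean/k = 7760/0.797 = 9730.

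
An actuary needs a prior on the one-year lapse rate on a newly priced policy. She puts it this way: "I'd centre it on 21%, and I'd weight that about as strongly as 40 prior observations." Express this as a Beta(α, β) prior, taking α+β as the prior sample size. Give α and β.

α = 8.4, β = 31.6

Under the effective-sample-size interpretation, Beta(α, β) has prior mean α/(α+β) and prior sample size α+β.
So α+β = 40 and α/(α+β) = 0.21, giving α = 0.21·40 = 8.4 and β = 40 − 8.4 = 31.6.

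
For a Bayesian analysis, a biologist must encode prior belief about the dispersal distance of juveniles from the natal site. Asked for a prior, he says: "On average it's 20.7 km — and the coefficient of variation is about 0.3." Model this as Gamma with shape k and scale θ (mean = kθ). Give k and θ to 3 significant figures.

k ≈ 11.1, θ ≈ 1.86

For Gamma(k, scale θ): mean = kθ, variance = kθ², so CV = 1/√k.
CV = 0.3, hence k = 1/CV² = 11.1.
Then θ = mean/k = 20.7/11.1 = 1.86.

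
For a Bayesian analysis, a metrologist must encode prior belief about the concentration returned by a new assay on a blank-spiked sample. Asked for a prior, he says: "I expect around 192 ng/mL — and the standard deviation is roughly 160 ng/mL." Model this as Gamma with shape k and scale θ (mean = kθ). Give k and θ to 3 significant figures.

For Gamma(k, scale θ): mean = kθ, variance = kθ², so CV = 1/√k.
CV = SD/mean = 160/192 = 0.8333, hence k = 1/CV² = 1.44.
Then θ = mean/k = 192/1.44 = 133.

k ≈ 1.44, θ ≈ 133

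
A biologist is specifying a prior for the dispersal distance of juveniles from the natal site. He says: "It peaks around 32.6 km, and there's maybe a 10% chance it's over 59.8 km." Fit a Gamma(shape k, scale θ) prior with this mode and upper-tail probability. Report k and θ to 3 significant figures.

k ≈ 6.18, θ ≈ 6.29

Gamma(k,θ) with k>1 has mode (k−1)θ, so θ = 32.6/(k−1).
Need P(X < 59.8) = 0.9 with θ tied to k this way. Start at k = 2, θ = 32.6: P(X<59.8) ≈ 0.547.
Too low — raise k to concentrate. Iterating converges to k ≈ 6.18.
Then θ = 32.6/(6.18−1) ≈ 6.29.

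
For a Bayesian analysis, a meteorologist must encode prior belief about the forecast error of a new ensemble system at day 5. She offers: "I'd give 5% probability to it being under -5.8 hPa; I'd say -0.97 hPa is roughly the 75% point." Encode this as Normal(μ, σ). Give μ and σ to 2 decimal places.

For Normal(μ,σ), the p-quantile is μ + z_p·σ. Here z_{0.05} = -1.645, z_{0.75} = 0.6745.
So -5.8 = μ − 1.645σ and -0.97 = μ + 0.6745σ.
Subtracting: σ = (-0.97 − -5.8)/(0.6745 − (-1.645)) = 2.08.
Then μ = -5.8 − (-1.645)·2.08 = -2.37.

μ = -2.37, σ = 2.08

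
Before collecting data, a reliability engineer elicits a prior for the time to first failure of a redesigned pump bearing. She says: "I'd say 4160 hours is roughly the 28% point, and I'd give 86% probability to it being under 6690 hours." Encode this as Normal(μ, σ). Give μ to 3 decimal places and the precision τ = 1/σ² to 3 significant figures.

The p-quantile of Normal(μ,σ) is μ + z_p·σ, with z_{0.28} = -0.5828 and z_{0.86} = 1.08.
Eliminate σ: μ = (z₂·x₁ − z₁·x₂)/(z₂ − z₁) = (1.08·4160 − (-0.5828)·6690)/1.663 = 5046.618.
Then σ = (x₂ − x₁)/(z₂ − z₁) = (6690 − 4160)/1.663 = 1521.200.
Precision τ = 1/σ² = 1/1521² = 4.32e-07.

μ = 5046.618, τ = 4.32e-07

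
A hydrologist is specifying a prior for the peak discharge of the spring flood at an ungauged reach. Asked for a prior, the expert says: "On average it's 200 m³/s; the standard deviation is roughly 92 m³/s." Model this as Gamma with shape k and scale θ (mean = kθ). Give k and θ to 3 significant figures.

k ≈ 4.73, θ ≈ 42.3

For Gamma(k, scale θ): mean = kθ, variance = kθ², so CV = 1/√k.
CV = SD/mean = 92/200 = 0.46, hence k = 1/CV² = 4.73.
Then θ = mean/k = 200/4.73 = 42.3.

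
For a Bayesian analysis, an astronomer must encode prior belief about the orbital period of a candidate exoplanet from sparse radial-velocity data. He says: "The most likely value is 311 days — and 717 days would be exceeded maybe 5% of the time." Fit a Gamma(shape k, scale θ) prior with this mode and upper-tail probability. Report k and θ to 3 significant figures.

k ≈ 4.93, θ ≈ 79.2

Gamma(k,θ) with k>1 has mode (k−1)θ, so θ = 311/(k−1).
Need P(X < 717) = 0.95 with θ tied to k this way. Start at k = 2, θ = 311: P(X<717) ≈ 0.670.
Too low — raise k to concentrate. Iterating converges to k ≈ 4.93.
Then θ = 311/(4.93−1) ≈ 79.2.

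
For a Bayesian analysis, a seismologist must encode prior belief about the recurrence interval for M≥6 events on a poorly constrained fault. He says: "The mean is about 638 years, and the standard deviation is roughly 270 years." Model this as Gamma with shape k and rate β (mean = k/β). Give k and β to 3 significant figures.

For Gamma(k, rate β): mean = k/β, variance = k/β², so CV = 1/√k.
CV = SD/mean = 270/638 = 0.4232, hence k = 1/CV² = 5.58.
Then β = k/mean = 5.58/638 = 0.00875.

k ≈ 5.58, β ≈ 0.00875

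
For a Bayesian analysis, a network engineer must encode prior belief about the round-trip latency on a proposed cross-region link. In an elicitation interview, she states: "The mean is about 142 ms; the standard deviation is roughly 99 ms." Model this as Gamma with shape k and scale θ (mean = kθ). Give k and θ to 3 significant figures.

For Gamma(k, scale θ): mean = kθ, variance = kθ², so CV = 1/√k.
CV = SD/mean = 99/142 = 0.6972, hence k = 1/CV² = 2.06.
Then θ = mean/k = 142/2.06 = 69.

k ≈ 2.06, θ ≈ 69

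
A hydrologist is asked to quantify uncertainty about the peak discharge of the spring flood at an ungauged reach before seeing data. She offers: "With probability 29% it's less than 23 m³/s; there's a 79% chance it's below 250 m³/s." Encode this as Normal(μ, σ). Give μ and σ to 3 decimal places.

For Normal(μ,σ), the p-quantile is μ + z_p·σ. Here z_{0.29} = -0.5534, z_{0.79} = 0.8064.
So 23 = μ − 0.5534σ and 250 = μ + 0.8064σ.
Subtracting: σ = (250 − 23)/(0.8064 − (-0.5534)) = 166.936.
Then μ = 23 − (-0.5534)·166.936 = 115.380.

μ = 115.380, σ = 166.936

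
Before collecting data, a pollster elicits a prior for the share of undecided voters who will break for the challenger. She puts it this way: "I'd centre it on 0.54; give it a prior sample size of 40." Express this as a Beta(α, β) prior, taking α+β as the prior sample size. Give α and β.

α = 21.6, β = 18.4

Under the effective-sample-size interpretation, Beta(α, β) has prior mean α/(α+β) and prior sample size α+β.
So α+β = 40 and α/(α+β) = 0.54, giving α = 0.54·40 = 21.6 and β = 40 − 21.6 = 18.4.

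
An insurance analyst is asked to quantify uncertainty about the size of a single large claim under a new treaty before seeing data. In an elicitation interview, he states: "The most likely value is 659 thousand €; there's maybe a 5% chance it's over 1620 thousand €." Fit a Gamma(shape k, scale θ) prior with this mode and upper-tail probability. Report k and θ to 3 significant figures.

Gamma(k,θ) with k>1 has mode (k−1)θ, so θ = 659/(k−1).
Need P(X < 1620) = 0.95 with θ tied to k this way. Start at k = 2, θ = 659: P(X<1620) ≈ 0.704.
Too low — raise k to concentrate. Iterating converges to k ≈ 4.36.
Then θ = 659/(4.36−1) ≈ 196.

k ≈ 4.36, θ ≈ 196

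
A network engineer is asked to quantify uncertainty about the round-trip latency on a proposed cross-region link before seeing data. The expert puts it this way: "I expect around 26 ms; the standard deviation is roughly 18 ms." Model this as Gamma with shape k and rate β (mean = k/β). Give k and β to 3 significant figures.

For Gamma(k, rate β): mean = k/β, variance = k/β², so CV = 1/√k.
CV = SD/mean = 18/26 = 0.6923, hence k = 1/CV² = 2.09.
Then β = k/mean = 2.09/26 = 0.0802.

k ≈ 2.09, β ≈ 0.0802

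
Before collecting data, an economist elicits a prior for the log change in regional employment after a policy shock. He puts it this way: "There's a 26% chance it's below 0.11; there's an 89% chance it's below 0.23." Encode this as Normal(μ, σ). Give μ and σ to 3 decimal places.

For Normal(μ,σ), the p-quantile is μ + z_p·σ. Here z_{0.26} = -0.6433, z_{0.89} = 1.227.
So 0.11 = μ − 0.6433σ and 0.23 = μ + 1.227σ.
Subtracting: σ = (0.23 − 0.11)/(1.227 − (-0.6433)) = 0.064.
Then μ = 0.11 − (-0.6433)·0.064 = 0.151.

μ = 0.151, σ = 0.064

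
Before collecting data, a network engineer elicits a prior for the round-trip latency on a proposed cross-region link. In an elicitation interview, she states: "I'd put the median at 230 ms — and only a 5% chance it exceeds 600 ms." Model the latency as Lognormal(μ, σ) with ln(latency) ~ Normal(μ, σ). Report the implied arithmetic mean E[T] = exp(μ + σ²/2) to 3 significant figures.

If T ~ Lognormal(μ,σ) then ln T ~ Normal(μ,σ), so the p-quantile of ln T is μ + z_p·σ.
ln(230) = 5.438 and ln(600) = 6.397; z_{0.5} = 0, z_{0.95} = 1.645.
σ = (6.397 − 5.438)/(1.645 − (0)) = 0.583.
μ = 5.438 − (0)·0.583 = 5.438.
E[T] = exp(μ + σ²/2) = exp(5.438 + 0.1699) = 273 ms.

E[T] ≈ 273 ms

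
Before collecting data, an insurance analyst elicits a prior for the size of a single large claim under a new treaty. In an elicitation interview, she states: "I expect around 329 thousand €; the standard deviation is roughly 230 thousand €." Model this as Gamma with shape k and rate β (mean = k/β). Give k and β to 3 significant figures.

k ≈ 2.05, β ≈ 0.00622

For Gamma(k, rate β): mean = k/β, variance = k/β², so CV = 1/√k.
CV = SD/mean = 230/329 = 0.6991, hence k = 1/CV² = 2.05.
Then β = k/mean = 2.05/329 = 0.00622.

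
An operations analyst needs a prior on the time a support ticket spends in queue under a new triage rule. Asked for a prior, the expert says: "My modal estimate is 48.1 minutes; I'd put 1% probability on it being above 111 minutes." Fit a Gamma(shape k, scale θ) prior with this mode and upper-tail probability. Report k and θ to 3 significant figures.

k ≈ 7.83, θ ≈ 7.05

Gamma(k,θ) with k>1 has mode (k−1)θ, so θ = 48.1/(k−1).
Need P(X < 111) = 0.99 with θ tied to k this way. Start at k = 2, θ = 48.1: P(X<111) ≈ 0.671.
Too low — raise k to concentrate. Iterating converges to k ≈ 7.83.
Then θ = 48.1/(7.83−1) ≈ 7.05.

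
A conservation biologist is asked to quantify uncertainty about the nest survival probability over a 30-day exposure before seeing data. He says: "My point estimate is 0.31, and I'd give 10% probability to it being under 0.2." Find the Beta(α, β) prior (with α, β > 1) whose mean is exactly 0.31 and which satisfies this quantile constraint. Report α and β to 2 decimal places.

α ≈ 8.33, β ≈ 18.54

With mean 0.31 fixed, write α = 0.31s, β = 0.69s where s = α+β.
Need P(θ < 0.2) = 0.1 under Beta(0.31s, 0.69s). Normal approximation: (q−m)/√(m(1−m)/s) ≈ z_{0.1} = -1.28, so s ≈ 0.31·0.69·(-1.28)²/(0.2−0.31)² = 29.0.
At s = 29.0: P(θ<0.2) ≈ 0.091. Adjusting to match 0.1 gives s ≈ 26.88.
So α = 0.31·26.88 ≈ 8.33, β = 0.69·26.88 ≈ 18.54.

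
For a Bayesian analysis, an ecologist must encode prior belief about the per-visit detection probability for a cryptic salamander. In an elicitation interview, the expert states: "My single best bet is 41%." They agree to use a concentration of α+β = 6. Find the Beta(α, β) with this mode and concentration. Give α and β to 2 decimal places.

For α,β > 1 the Beta mode is (α−1)/(α+β−2). With α+β = 6, the mode is (α−1)/4.
Set (α−1)/4 = 0.41 → α = 1 + 0.41·4 = 2.64.
β = 6 − α = 3.36.

α = 2.64, β = 3.36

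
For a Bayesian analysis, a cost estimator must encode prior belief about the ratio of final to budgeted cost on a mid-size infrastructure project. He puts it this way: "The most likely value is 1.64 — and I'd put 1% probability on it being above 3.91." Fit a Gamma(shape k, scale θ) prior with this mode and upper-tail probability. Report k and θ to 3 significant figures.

Gamma(k,θ) with k>1 has mode (k−1)θ, so θ = 1.64/(k−1).
Need P(X < 3.91) = 0.99 with θ tied to k this way. Start at k = 2, θ = 1.64: P(X<3.91) ≈ 0.688.
Too low — raise k to concentrate. Iterating converges to k ≈ 7.28.
Then θ = 1.64/(7.28−1) ≈ 0.261.

k ≈ 7.28, θ ≈ 0.261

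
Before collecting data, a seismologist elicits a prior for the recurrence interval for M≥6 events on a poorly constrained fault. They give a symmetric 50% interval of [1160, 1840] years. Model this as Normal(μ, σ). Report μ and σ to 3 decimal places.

μ = 1500.000, σ = 504.085

A symmetric 50% interval runs μ ± z·σ with z = 0.6745.
Half-width = 340, so σ = 340/0.6745 = 504.085.
μ is the interval midpoint, 1500.000.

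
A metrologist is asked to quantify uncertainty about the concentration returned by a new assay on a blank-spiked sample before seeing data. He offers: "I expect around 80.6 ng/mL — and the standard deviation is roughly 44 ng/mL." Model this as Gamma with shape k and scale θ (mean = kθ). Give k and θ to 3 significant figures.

k ≈ 3.36, θ ≈ 24

For Gamma(k, scale θ): mean = kθ, variance = kθ², so CV = 1/√k.
CV = SD/mean = 44/80.6 = 0.5459, hence k = 1/CV² = 3.36.
Then θ = mean/k = 80.6/3.36 = 24.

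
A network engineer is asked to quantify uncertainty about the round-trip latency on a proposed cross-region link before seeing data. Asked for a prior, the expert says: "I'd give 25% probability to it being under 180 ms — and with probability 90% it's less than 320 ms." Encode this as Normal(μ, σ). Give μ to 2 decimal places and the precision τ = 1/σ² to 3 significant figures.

μ = 228.28, τ = 0.000195

For Normal(μ,σ), the p-quantile is μ + z_p·σ. Here z_{0.25} = -0.6745, z_{0.9} = 1.282.
So 180 = μ − 0.6745σ and 320 = μ + 1.282σ.
Subtracting: σ = (320 − 180)/(1.282 − (-0.6745)) = 71.57.
Then μ = 180 − (-0.6745)·71.57 = 228.28.
Precision τ = 1/σ² = 1/71.57² = 0.000195.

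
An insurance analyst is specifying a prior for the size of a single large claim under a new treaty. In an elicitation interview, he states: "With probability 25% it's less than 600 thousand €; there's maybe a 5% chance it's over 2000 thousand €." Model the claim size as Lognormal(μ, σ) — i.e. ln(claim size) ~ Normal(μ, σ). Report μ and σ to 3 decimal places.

If T ~ Lognormal(μ,σ) then ln T ~ Normal(μ,σ), so the p-quantile of ln T is μ + z_p·σ.
ln(600) = 6.397 and ln(2000) = 7.601; z_{0.25} = -0.6745, z_{0.95} = 1.645.
σ = (7.601 − 6.397)/(1.645 − (-0.6745)) = 0.519.
μ = 6.397 − (-0.6745)·0.519 = 6.747.

μ ≈ 6.747, σ ≈ 0.519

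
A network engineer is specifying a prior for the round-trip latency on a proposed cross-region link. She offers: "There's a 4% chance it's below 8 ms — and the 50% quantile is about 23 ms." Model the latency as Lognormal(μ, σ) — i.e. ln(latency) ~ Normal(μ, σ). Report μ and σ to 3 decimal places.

μ ≈ 3.135, σ ≈ 0.603

If T ~ Lognormal(μ,σ) then ln T ~ Normal(μ,σ), so the p-quantile of ln T is μ + z_p·σ.
ln(8) = 2.079 and ln(23) = 3.135; z_{0.04} = -1.751, z_{0.5} = 0.
σ = (3.135 − 2.079)/(0 − (-1.751)) = 0.603.
μ = 2.079 − (-1.751)·0.603 = 3.135.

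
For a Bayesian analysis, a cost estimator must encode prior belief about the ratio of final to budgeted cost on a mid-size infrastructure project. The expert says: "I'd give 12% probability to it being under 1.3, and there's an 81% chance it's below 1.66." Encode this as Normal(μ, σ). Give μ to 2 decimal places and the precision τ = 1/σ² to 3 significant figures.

For Normal(μ,σ), the p-quantile is μ + z_p·σ. Here z_{0.12} = -1.175, z_{0.81} = 0.8779.
So 1.3 = μ − 1.175σ and 1.66 = μ + 0.8779σ.
Subtracting: σ = (1.66 − 1.3)/(0.8779 − (-1.175)) = 0.18.
Then μ = 1.3 − (-1.175)·0.18 = 1.51.
Precision τ = 1/σ² = 1/0.1754² = 32.5.

μ = 1.51, τ = 32.5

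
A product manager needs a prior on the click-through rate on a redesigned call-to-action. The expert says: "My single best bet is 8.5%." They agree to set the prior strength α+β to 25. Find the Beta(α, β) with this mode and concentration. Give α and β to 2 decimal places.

α = 2.96, β = 22.05

For α,β > 1 the Beta mode is (α−1)/(α+β−2). With α+β = 25, the mode is (α−1)/23.
Set (α−1)/23 = 0.085 → α = 1 + 0.085·23 = 2.96.
β = 25 − α = 22.05.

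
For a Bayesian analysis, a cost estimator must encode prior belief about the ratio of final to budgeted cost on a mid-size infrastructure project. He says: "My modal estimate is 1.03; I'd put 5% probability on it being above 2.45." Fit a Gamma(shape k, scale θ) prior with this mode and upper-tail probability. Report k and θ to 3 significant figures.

Gamma(k,θ) with k>1 has mode (k−1)θ, so θ = 1.03/(k−1).
Need P(X < 2.45) = 0.95 with θ tied to k this way. Start at k = 2, θ = 1.03: P(X<2.45) ≈ 0.687.
Too low — raise k to concentrate. Iterating converges to k ≈ 4.64.
Then θ = 1.03/(4.64−1) ≈ 0.283.

k ≈ 4.64, θ ≈ 0.283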